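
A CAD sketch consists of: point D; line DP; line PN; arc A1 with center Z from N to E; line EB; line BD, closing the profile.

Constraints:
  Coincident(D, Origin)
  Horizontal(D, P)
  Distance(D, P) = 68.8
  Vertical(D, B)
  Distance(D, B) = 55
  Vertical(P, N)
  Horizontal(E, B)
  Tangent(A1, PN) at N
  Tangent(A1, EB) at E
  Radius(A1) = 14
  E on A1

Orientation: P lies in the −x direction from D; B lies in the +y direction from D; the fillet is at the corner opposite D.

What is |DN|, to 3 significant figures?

80.1

D is at the origin; D and P share the same y with |DP| = 68.8 and P on the −x side, so P = (-68.8, 0.00). D and B share the same x with |DB| = 55.0 and B on the +y side, so B = (0.00, 55.0). The virtual corner opposite D is at (-68.8, 55.0). A1 meets PN tangentially, so ZN is at right angles to PN and the tangent condition forces ZE to be normal to EB, with radius 14.0, so the center Z sits 14.0 in from both sides at Z = (-54.8, 41.0). That places the tangent points at N = (-68.8, 41.0) on PN and E = (-54.8, 55.0) on EB. Then |DN| = |N − D| = 80.1.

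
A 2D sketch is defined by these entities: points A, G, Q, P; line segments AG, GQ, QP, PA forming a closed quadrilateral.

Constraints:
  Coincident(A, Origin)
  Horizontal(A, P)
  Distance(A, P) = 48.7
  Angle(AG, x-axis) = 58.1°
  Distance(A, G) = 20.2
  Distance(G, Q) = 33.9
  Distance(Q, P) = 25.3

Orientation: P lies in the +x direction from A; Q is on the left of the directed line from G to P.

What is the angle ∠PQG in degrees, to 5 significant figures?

88.354°

A is at the origin; AP is horizontal with |AP| = 48.7 and P in +x, so P = (48.7, 0). AG runs at 58.1° with |AG| = 20.2, so G = (10.674, 17.149). Q is determined by |GQ| = 33.9 and |QP| = 25.3 together: it lies at the intersection of circle(G, 33.9) and circle(P, 25.3). With |GP| = 41.714, the foot of the radical line on GP is 26.959 from G and the perpendicular offset is √(33.9² − 26.959²) = 20.552. Taking the left-of-GP solution: Q = (43.700, 24.801).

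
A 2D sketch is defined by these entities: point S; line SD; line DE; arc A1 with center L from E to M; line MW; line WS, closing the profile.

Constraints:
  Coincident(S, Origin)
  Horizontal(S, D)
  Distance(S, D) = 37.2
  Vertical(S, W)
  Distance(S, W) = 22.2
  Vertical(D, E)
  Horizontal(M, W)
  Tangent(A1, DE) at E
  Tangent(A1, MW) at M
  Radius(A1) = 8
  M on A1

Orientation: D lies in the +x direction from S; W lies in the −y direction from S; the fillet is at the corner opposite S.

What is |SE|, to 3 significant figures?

39.8

S is at the origin; S and D share the same y with |SD| = 37.2 and D on the +x side, so D = (37.2, 0.00). S and W share the same x with |SW| = 22.2 and W on the −y side, so W = (0.00, -22.2). The virtual corner opposite S is at (37.2, -22.2). The tangent condition forces LE to be normal to DE and tangency of A1 to MW means the radius LM is perpendicular to MW, with radius 8.0, so the center L sits 8.0 in from both sides at L = (29.2, -14.2). That places the tangent points at E = (37.2, -14.2) on DE and M = (29.2, -22.2) on MW. Then |SE| = |E − S| = 39.8.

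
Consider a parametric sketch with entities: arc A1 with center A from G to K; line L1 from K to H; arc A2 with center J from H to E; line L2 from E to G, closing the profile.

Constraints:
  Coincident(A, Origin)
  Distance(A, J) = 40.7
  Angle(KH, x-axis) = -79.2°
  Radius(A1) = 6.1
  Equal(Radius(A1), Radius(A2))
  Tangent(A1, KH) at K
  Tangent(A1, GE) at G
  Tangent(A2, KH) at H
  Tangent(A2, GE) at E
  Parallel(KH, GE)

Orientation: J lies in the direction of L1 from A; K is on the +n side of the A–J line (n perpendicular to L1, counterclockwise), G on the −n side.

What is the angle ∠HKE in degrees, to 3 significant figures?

16.7°

Tangency of A1 to both parallel lines with radius 6.1 puts K and G at A ± 6.1·n: K = (5.99, 1.14), G = (-5.99, -1.14). Equal radii place H and E the same way about J: H = J + 6.1·n = (13.6, -38.8), E = J − 6.1·n = (1.63, -41.1). Then cos ∠HKE = KH·KE / (|KH||KE|), giving 16.7°.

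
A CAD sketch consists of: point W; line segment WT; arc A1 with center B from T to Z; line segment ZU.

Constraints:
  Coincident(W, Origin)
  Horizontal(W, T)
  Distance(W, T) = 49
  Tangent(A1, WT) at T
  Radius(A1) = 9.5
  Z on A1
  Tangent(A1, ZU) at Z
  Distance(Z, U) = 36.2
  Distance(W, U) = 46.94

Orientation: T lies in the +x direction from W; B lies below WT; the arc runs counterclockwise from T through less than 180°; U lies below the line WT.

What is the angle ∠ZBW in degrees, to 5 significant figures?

12.166°

Checks: |BZ| = 9.500 ✓; ∠(BZ, ZU) = 90.00° ✓; |ZU| = 36.20 ✓; |WU| = 46.94 ✓.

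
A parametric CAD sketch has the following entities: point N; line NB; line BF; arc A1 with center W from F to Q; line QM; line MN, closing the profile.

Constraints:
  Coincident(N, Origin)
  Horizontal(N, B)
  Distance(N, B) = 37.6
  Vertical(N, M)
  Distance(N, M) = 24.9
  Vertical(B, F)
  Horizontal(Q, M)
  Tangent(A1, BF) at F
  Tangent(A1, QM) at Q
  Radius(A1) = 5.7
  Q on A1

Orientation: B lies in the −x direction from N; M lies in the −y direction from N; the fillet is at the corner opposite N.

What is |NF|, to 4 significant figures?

42.22

N is at the origin; NB is horizontal with |NB| = 37.6 and B on the −x side, so B = (-37.60, 0.000). N and M share the same x with |NM| = 24.9 and M on the −y side, so M = (0.000, -24.90). The virtual corner opposite N is at (-37.60, -24.90). Tangency of A1 to BF means the radius WF is perpendicular to BF and the tangent condition forces WQ to be normal to QM, with radius 5.7, so the center W sits 5.7 in from both sides at W = (-31.90, -19.20). That places the tangent points at F = (-37.60, -19.20) on BF and Q = (-31.90, -24.90) on QM. Then |NF| = |F − N| = 42.22.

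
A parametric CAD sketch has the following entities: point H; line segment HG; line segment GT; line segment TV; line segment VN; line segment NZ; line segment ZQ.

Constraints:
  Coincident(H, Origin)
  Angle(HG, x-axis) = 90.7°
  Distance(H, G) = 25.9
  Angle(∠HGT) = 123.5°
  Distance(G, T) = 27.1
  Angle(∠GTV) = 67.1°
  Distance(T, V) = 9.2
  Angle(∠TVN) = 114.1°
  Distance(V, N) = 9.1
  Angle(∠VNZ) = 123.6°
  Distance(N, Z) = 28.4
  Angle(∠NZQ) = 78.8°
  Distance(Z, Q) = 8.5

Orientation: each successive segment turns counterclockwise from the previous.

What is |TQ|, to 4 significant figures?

27.77

H is at the origin; HG runs at 90.7° with length 25.9, so G = (-0.3164, 25.90). ∠HGT = 123.5° gives GT at 147.2° from the x-axis; with |GT| = 27.1, T = (-23.10, 40.58). ∠GTV = 67.1° gives TV at -99.90° from the x-axis; with |TV| = 9.2, V = (-24.68, 31.52). ∠TVN = 114.1° gives VN at -34.00° from the x-axis; with |VN| = 9.1, N = (-17.13, 26.43). ∠VNZ = 123.6° gives NZ at 22.40° from the x-axis; with |NZ| = 28.4, Z = (9.124, 37.25). ∠NZQ = 78.8° gives ZQ at 123.6° from the x-axis; with |ZQ| = 8.5, Q = (4.420, 44.33). Then |TQ| = |Q − T| = 27.77.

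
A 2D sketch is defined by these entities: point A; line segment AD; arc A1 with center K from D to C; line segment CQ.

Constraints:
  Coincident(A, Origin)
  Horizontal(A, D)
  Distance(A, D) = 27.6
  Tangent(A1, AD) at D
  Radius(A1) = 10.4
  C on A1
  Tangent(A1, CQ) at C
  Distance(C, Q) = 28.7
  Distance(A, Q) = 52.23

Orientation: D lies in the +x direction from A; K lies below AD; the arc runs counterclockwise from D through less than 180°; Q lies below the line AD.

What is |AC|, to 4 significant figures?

24.31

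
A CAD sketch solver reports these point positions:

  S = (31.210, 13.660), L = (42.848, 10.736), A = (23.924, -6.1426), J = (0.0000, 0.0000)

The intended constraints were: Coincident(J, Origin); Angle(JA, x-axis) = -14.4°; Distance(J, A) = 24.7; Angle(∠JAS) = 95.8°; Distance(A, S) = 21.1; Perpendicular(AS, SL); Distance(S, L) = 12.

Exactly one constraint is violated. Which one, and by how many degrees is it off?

Perpendicular(AS, SL) — off by 6.10°.

J = (0.00, 0.00) ✓; JA at -14.40° ✓; |JA| = 24.70 ✓; ∠JAS = 95.80° ✓; |AS| = 21.10 ✓; ∠(AS, SL) = 83.90° ✗; |SL| = 12.00 ✓.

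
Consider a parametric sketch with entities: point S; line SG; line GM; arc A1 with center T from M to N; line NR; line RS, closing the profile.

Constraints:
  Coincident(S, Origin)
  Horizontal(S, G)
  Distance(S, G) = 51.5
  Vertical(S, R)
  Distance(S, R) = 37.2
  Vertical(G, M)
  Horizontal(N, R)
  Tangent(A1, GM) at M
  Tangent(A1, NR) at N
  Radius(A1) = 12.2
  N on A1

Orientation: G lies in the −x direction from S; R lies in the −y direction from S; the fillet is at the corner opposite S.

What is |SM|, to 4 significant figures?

57.25

The virtual corner opposite S is at (-51.50, -37.20). A1 meets GM tangentially, so TM is at right angles to GM and A1 meets NR tangentially, so TN is at right angles to NR, with radius 12.2, so the center T sits 12.2 in from both sides at T = (-39.30, -25.00). That places the tangent points at M = (-51.50, -25.00) on GM and N = (-39.30, -37.20) on NR. Then |SM| = |M − S| = 57.25.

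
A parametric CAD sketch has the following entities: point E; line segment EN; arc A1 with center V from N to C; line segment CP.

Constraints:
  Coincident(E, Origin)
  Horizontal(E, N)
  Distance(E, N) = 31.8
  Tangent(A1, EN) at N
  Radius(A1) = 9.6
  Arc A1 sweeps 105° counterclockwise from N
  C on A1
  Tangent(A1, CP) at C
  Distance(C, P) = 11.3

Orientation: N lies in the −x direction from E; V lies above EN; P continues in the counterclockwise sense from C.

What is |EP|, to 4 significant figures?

34.30

On A1, N sits at bearing -90° from V; a 105° counterclockwise sweep puts C at bearing 15°, so C = V + 9.6·(cos 15°, sin 15°) = (-22.53, 12.08). Since A1 is tangent to CP there, VC ⟂ CP, so CP runs along (−sin 15°, cos 15°); with |CP| = 11.3, P = (-25.45, 23.00). Then |EP| = |P − E| = 34.30.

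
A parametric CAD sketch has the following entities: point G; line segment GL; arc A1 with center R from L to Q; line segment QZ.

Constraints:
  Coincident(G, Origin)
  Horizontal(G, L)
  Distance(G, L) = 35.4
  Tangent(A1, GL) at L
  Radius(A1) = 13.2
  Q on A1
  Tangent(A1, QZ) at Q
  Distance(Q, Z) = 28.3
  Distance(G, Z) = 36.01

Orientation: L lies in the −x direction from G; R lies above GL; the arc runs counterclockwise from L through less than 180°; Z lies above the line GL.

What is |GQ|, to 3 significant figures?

24.6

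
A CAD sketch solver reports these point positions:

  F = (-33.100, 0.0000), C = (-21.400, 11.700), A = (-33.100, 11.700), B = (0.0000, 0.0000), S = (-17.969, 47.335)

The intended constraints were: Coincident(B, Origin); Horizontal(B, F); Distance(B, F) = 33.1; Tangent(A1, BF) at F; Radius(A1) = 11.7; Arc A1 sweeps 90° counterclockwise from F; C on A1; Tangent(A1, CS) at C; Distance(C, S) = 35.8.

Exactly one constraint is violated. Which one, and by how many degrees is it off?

Tangent(A1, CS) at C — off by 5.50°.

B = (0.00, 0.00) ✓; B.y = 0.00, F.y = 0.00 ✓; |BF| = 33.10 ✓; ∠(AF, FB) = 90.00° ✓; |AF| = 11.70 ✓; bearing(A→C) − bearing(A→F) = 90.00° ✓; |AC| = 11.70 ✓; ∠(AC, CS) = 95.50° ✗; |CS| = 35.80 ✓.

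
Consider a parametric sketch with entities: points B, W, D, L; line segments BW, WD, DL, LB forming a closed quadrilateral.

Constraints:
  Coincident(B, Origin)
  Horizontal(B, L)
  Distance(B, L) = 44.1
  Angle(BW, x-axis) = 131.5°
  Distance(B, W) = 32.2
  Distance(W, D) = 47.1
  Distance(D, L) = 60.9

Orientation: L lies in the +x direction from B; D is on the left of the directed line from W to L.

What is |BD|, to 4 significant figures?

55.82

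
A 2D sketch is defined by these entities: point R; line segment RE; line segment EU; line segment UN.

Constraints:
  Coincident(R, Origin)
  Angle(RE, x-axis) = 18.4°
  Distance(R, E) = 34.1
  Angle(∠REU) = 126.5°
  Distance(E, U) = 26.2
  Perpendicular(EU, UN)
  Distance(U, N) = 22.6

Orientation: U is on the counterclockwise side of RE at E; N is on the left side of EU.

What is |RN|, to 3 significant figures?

46.7

∠REU = 126.5°, so EU runs at 18.4° + (180° − 126.5°) = 71.9° from the x-axis; with |EU| = 26.2, U = E + 26.2·(cos 71.9°, sin 71.9°) = (40.5, 35.7). EU ⟂ UN; with |UN| = 22.6 on the left of EU, N = U + 22.6·(-0.951, 0.311) = (19.0, 42.7). Then |RN| = |N − R| = 46.7.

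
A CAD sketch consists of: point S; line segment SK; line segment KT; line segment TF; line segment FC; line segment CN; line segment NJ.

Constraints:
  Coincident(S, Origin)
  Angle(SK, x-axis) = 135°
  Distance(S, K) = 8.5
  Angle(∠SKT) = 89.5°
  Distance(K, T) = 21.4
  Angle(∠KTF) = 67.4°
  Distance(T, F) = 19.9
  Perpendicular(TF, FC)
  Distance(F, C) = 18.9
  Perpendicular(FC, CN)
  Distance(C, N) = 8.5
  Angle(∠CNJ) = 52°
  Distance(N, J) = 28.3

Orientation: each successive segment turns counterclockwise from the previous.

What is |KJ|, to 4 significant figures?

30.99

The perpendicularity gives CN at right angles to FC, so CN runs at 158.1°; with |CN| = 8.5, N = (-3.383, 4.031). ∠CNJ = 52.0° gives NJ at -73.90° from the x-axis; with |NJ| = 28.3, J = (4.465, -23.16). Then |KJ| = |J − K| = 30.99.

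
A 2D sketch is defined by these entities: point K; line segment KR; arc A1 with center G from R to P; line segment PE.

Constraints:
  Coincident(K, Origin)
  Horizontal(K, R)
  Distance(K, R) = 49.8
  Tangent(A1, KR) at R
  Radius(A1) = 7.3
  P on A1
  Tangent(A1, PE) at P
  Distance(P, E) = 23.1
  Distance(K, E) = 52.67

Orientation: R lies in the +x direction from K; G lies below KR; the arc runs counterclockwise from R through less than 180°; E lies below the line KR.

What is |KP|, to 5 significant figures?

43.146

K is at the origin; K and R share the same y with |KR| = 49.8 and R on the +x side, so R = (49.800, 0.0000). Tangency of A1 to KR means the radius GR is perpendicular to KR, so G = R + (0, -7.3) = (49.800, -7.3000). Since GP ⟂ PE (tangency), |GE| = √(7.3² + 23.1²) = 24.226 regardless of where P sits on A1. So E lies on both circle(K, 52.67) and circle(G, 24.226); the below-KR intersection is E = (42.920, -30.529). P is the foot of the tangent from E: P = (42.501, -7.4324).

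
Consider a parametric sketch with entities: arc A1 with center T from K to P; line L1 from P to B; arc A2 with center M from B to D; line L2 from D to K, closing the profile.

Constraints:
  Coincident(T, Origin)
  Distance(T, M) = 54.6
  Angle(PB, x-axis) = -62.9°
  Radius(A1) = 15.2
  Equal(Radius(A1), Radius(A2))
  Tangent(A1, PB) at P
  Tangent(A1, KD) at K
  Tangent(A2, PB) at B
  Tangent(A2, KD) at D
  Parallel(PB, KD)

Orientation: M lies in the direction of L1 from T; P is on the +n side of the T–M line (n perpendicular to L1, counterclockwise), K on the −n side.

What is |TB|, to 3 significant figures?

56.7

Tangency of A1 to both parallel lines with radius 15.2 puts P and K at T ± 15.2·n: P = (13.5, 6.92), K = (-13.5, -6.92). Equal radii place B and D the same way about M: B = M + 15.2·n = (38.4, -41.7), D = M − 15.2·n = (11.3, -55.5). Then |TB| = |B − T| = 56.7.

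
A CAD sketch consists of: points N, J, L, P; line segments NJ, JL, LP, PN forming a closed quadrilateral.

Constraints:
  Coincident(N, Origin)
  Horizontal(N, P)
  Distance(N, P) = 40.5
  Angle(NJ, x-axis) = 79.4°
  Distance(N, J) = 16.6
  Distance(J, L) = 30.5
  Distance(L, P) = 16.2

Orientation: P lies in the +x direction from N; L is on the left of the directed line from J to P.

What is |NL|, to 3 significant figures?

36.6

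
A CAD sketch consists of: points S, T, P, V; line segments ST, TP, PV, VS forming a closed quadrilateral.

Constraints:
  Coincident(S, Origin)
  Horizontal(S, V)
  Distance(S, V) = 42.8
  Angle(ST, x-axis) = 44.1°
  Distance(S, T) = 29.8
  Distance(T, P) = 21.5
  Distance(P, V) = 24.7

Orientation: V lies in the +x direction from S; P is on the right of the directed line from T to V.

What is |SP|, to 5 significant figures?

18.112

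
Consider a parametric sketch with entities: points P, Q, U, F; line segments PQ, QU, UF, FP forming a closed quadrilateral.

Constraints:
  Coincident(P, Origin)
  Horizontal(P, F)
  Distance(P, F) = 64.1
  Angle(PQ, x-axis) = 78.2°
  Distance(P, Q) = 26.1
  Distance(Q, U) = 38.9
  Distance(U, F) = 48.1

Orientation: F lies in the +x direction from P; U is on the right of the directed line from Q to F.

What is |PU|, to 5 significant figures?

20.808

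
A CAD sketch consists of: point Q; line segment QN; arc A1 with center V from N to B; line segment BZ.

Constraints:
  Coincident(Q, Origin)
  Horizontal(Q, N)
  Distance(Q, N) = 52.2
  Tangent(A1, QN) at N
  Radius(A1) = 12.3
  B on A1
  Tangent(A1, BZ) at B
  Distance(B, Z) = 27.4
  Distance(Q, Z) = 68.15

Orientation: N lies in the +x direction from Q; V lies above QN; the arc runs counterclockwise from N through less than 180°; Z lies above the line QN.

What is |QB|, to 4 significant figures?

65.82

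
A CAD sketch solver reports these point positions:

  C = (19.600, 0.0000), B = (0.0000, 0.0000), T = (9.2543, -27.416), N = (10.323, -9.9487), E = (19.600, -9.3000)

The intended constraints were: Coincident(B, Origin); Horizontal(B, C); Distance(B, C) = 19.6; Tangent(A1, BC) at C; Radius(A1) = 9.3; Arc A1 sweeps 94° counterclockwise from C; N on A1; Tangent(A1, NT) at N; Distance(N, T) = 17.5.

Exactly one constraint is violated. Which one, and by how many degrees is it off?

Tangent(A1, NT) at N — off by 7.50°.

B = (0.00, 0.00) ✓; B.y = 0.00, C.y = 0.00 ✓; |BC| = 19.60 ✓; ∠(EC, CB) = 90.00° ✓; |EC| = 9.300 ✓; bearing(E→N) − bearing(E→C) = 94.00° ✓; |EN| = 9.300 ✓; ∠(EN, NT) = 97.50° ✗; |NT| = 17.50 ✓.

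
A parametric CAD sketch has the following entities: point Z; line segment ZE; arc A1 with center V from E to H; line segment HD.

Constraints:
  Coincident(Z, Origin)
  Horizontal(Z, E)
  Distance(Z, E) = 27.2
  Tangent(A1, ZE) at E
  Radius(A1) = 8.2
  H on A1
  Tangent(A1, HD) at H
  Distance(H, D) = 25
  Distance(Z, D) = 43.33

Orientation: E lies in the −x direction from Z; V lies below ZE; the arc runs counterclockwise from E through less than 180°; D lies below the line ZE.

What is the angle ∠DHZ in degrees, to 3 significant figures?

87.3°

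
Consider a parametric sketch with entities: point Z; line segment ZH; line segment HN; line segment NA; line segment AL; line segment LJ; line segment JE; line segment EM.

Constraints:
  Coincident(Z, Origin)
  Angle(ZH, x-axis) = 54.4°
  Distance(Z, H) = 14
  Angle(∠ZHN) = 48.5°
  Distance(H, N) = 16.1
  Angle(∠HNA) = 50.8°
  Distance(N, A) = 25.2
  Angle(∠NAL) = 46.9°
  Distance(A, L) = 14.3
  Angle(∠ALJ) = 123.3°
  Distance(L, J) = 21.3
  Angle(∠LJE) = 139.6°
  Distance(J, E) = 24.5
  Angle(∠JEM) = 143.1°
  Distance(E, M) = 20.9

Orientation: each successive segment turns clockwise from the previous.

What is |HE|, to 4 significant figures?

39.83

∠ALJ = 123.3° gives LJ at -36.10° from the x-axis; with |LJ| = 21.3, J = (19.75, -0.6634). ∠LJE = 139.6° gives JE at -76.50° from the x-axis; with |JE| = 24.5, E = (25.47, -24.49). Then |HE| = |E − H| = 39.83.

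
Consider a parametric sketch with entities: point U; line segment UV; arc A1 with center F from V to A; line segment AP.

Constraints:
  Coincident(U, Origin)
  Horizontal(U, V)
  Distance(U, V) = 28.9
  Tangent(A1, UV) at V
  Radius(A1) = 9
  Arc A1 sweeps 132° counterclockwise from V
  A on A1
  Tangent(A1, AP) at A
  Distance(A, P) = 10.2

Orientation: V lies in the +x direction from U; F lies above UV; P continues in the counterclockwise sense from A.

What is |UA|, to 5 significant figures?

38.629

U is at the origin; UV is horizontal with |UV| = 28.9 and V on the +x side, so V = (28.900, 0.0000). The tangent condition forces FV to be normal to UV, so F = V + (0, 9) = (28.900, 9.0000). On A1, V sits at bearing -90° from F; a 132° counterclockwise sweep puts A at bearing 42°, so A = F + 9.0·(cos 42°, sin 42°) = (35.588, 15.022). Then |UA| = |A − U| = 38.629.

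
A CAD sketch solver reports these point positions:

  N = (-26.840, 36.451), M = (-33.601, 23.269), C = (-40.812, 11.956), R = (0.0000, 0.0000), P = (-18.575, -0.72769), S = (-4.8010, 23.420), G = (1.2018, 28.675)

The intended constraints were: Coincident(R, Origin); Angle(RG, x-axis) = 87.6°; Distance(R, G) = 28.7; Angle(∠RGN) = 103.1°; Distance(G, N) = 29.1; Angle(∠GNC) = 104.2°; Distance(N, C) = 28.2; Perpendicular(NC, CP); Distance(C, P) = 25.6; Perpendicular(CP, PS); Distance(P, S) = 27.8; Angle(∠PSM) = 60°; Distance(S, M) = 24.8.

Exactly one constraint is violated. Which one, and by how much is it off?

Distance(S, M) = 24.8 — off by 4.00.

R = (0.00, 0.00) ✓; RG at 87.60° ✓; |RG| = 28.70 ✓; ∠RGN = 103.1° ✓; |GN| = 29.10 ✓; ∠GNC = 104.2° ✓; |NC| = 28.20 ✓; ∠(NC, CP) = 90.00° ✓; |CP| = 25.60 ✓; ∠(CP, PS) = 90.00° ✓; |PS| = 27.80 ✓; ∠PSM = 60.00° ✓; |SM| = 28.80 ✗.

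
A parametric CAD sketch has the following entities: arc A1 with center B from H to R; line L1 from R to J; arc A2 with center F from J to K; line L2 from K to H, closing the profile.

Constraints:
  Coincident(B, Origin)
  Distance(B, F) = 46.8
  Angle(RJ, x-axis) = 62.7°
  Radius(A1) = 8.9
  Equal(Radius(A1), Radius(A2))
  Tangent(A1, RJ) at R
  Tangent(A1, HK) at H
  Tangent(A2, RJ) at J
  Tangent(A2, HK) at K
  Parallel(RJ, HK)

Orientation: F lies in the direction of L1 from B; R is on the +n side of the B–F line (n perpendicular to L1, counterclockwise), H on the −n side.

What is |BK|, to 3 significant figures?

47.6

The slot axis is L1's direction at 62.7°, so u = (cos 62.7°, sin 62.7°) = (0.459, 0.889) and n = (−sin 62.7°, cos 62.7°) = (-0.889, 0.459). B is at the origin and F lies 46.8 along u from B, so F = 46.8·u = (21.5, 41.6). Tangency of A1 to both parallel lines with radius 8.9 puts R and H at B ± 8.9·n: R = (-7.91, 4.08), H = (7.91, -4.08). Equal radii place J and K the same way about F: J = F + 8.9·n = (13.6, 45.7), K = F − 8.9·n = (29.4, 37.5). Then |BK| = |K − B| = 47.6.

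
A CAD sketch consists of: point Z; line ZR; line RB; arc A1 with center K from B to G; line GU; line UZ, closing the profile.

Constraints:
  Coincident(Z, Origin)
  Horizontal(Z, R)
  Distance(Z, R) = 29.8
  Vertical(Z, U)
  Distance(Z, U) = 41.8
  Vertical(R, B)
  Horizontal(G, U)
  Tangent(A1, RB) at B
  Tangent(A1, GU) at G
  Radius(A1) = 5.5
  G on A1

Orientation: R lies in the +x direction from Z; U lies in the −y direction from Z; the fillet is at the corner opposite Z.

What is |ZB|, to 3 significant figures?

47.0

Z is at the origin; Z and R share the same y with |ZR| = 29.8 and R on the +x side, so R = (29.8, 0.00). ZU is vertical with |ZU| = 41.8 and U on the −y side, so U = (0.00, -41.8). The virtual corner opposite Z is at (29.8, -41.8). Since A1 is tangent to RB there, KB ⟂ RB and the tangent condition forces KG to be normal to GU, with radius 5.5, so the center K sits 5.5 in from both sides at K = (24.3, -36.3). That places the tangent points at B = (29.8, -36.3) on RB and G = (24.3, -41.8) on GU. Then |ZB| = |B − Z| = 47.0.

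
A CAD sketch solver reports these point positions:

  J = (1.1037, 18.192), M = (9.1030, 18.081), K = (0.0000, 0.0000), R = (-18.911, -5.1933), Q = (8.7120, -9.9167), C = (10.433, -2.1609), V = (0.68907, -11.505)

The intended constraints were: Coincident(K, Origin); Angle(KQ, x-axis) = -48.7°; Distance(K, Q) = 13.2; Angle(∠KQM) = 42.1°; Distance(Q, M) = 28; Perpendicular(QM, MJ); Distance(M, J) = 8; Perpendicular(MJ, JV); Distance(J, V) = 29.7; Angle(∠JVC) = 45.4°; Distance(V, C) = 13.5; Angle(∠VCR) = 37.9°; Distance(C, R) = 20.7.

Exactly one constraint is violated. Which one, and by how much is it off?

Distance(C, R) = 20.7 — off by 8.80.

K = (0.00, 0.00) ✓; KQ at -48.70° ✓; |KQ| = 13.20 ✓; ∠KQM = 42.10° ✓; |QM| = 28.00 ✓; ∠(QM, MJ) = 90.01° ✓; |MJ| = 8.000 ✓; ∠(MJ, JV) = 90.00° ✓; |JV| = 29.70 ✓; ∠JVC = 45.40° ✓; |VC| = 13.50 ✓; ∠VCR = 37.90° ✓; |CR| = 29.50 ✗.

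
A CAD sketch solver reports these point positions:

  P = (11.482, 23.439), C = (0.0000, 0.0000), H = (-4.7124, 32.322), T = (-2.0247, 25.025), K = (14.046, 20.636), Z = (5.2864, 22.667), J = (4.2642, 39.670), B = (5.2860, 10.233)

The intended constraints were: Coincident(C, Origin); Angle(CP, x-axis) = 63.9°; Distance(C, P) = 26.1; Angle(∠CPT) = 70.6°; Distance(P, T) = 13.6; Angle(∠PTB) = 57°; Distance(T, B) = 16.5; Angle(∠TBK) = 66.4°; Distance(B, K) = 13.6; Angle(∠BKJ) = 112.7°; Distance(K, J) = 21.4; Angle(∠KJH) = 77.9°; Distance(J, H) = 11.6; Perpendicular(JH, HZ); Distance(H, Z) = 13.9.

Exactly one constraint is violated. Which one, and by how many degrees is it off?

Perpendicular(JH, HZ) — off by 6.70°.

C = (0.00, 0.00) ✓; CP at 63.90° ✓; |CP| = 26.10 ✓; ∠CPT = 70.60° ✓; |PT| = 13.60 ✓; ∠PTB = 57.00° ✓; |TB| = 16.50 ✓; ∠TBK = 66.40° ✓; |BK| = 13.60 ✓; ∠BKJ = 112.7° ✓; |KJ| = 21.40 ✓; ∠KJH = 77.90° ✓; |JH| = 11.60 ✓; ∠(JH, HZ) = 96.70° ✗; |HZ| = 13.90 ✓.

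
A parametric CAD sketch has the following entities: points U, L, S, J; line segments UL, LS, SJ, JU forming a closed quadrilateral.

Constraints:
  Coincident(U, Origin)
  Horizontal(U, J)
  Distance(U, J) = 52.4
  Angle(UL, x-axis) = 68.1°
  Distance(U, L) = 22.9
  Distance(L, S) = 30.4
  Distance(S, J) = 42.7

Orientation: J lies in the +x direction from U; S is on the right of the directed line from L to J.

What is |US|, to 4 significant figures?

14.01

Checks: |LS| = 30.40 ✓; |SJ| = 42.70 ✓.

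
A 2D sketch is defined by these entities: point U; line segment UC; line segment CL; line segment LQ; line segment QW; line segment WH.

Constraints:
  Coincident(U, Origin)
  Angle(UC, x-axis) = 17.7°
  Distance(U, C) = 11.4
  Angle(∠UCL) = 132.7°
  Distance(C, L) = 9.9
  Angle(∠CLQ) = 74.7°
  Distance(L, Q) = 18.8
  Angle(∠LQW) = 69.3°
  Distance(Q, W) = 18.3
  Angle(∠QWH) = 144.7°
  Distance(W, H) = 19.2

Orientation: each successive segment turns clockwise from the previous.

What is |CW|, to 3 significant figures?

12.3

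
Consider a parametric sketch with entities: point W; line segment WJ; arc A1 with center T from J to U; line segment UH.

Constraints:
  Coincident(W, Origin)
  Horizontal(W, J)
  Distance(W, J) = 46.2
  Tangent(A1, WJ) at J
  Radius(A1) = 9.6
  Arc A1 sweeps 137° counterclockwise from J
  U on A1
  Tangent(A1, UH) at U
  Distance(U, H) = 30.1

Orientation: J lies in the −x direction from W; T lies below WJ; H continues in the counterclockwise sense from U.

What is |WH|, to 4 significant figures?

48.21

W is at the origin; W and J share the same y with |WJ| = 46.2 and J on the −x side, so J = (-46.20, 0.000). A1 meets WJ tangentially, so TJ is at right angles to WJ, so T = J + (0, -9.6) = (-46.20, -9.600). On A1, J sits at bearing 90° from T; a 137° counterclockwise sweep puts U at bearing 227°, so U = T + 9.6·(cos 227°, sin 227°) = (-52.75, -16.62). The tangent condition forces TU to be normal to UH, so UH runs along (−sin 227°, cos 227°); with |UH| = 30.1, H = (-30.73, -37.15). Then |WH| = |H − W| = 48.21.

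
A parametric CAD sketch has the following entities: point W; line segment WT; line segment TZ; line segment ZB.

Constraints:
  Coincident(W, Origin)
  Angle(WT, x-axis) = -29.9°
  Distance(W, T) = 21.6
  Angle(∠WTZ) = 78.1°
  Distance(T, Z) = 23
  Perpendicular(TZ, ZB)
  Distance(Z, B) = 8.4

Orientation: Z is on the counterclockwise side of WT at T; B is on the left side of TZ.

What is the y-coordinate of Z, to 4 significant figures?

11.11

W is at the origin; WT runs at -29.9° with length 21.6, so T = 21.6·(cos -29.9°, sin -29.9°) = (18.72, -10.77). ∠WTZ = 78.1°, so TZ runs at -29.9° + (180° − 78.1°) = 72.00° from the x-axis; with |TZ| = 23.0, Z = T + 23.0·(cos 72.00°, sin 72.00°) = (25.83, 11.11). So Z.y = 11.11.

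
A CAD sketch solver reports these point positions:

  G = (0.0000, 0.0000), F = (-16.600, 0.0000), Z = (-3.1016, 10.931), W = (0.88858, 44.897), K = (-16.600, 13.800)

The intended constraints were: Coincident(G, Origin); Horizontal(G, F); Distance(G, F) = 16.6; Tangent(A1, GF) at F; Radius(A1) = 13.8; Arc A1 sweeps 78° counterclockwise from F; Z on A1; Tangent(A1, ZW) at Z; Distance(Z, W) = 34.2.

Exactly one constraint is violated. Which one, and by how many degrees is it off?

Tangent(A1, ZW) at Z — off by 5.30°.

G = (0.00, 0.00) ✓; G.y = 0.00, F.y = 0.00 ✓; |GF| = 16.60 ✓; ∠(KF, FG) = 90.00° ✓; |KF| = 13.80 ✓; bearing(K→Z) − bearing(K→F) = 78.00° ✓; |KZ| = 13.80 ✓; ∠(KZ, ZW) = 84.70° ✗; |ZW| = 34.20 ✓.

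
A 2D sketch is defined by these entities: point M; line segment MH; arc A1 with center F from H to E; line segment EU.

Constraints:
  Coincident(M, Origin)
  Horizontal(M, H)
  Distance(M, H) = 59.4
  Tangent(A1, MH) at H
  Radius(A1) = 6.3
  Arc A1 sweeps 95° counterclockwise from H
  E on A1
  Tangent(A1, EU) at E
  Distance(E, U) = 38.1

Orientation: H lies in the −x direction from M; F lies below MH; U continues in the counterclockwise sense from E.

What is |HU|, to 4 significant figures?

44.90

M is at the origin; MH is horizontal with |MH| = 59.4 and H on the −x side, so H = (-59.40, 0.000). Since A1 is tangent to MH there, FH ⟂ MH, so F = H + (0, -6.3) = (-59.40, -6.300). On A1, H sits at bearing 90° from F; a 95° counterclockwise sweep puts E at bearing 185°, so E = F + 6.3·(cos 185°, sin 185°) = (-65.68, -6.849). The tangent condition forces FE to be normal to EU, so EU runs along (−sin 185°, cos 185°); with |EU| = 38.1, U = (-62.36, -44.80). Then |HU| = |U − H| = 44.90.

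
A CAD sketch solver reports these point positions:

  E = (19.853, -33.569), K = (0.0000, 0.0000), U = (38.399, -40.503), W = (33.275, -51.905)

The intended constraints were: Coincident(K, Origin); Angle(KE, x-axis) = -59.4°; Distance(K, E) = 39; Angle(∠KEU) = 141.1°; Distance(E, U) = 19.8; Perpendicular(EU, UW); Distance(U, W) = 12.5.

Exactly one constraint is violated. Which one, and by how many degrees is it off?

Perpendicular(EU, UW) — off by 3.70°.

K = (0.00, 0.00) ✓; KE at -59.40° ✓; |KE| = 39.00 ✓; ∠KEU = 141.1° ✓; |EU| = 19.80 ✓; ∠(EU, UW) = 93.70° ✗; |UW| = 12.50 ✓.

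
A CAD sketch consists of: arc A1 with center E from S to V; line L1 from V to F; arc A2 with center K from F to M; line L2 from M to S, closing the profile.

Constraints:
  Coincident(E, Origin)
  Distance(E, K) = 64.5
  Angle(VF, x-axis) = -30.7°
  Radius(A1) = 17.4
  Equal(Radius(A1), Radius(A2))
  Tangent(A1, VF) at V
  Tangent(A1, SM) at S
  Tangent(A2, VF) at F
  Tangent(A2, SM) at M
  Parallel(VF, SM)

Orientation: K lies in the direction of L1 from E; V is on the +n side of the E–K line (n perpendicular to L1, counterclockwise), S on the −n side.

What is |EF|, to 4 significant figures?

66.81

Tangency of A1 to both parallel lines with radius 17.4 puts V and S at E ± 17.4·n: V = (8.883, 14.96), S = (-8.883, -14.96). Equal radii place F and M the same way about K: F = K + 17.4·n = (64.34, -17.97), M = K − 17.4·n = (46.58, -47.89). Then |EF| = |F − E| = 66.81.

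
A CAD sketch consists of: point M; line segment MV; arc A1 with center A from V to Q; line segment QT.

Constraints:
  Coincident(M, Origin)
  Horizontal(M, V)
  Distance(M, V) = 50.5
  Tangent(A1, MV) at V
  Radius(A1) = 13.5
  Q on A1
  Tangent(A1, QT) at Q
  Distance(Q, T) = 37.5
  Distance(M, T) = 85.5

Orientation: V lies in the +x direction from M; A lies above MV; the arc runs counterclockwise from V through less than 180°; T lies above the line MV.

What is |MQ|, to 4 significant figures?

64.67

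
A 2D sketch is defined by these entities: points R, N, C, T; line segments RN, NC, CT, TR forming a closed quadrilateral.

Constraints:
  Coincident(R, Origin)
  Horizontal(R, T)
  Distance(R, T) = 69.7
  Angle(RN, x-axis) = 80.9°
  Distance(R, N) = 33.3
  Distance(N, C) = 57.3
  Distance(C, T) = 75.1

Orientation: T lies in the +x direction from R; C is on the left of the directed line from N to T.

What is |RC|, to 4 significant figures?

85.96

Checks: R = (0.00, 0.00) ✓; |NC| = 57.30 ✓; |CT| = 75.10 ✓.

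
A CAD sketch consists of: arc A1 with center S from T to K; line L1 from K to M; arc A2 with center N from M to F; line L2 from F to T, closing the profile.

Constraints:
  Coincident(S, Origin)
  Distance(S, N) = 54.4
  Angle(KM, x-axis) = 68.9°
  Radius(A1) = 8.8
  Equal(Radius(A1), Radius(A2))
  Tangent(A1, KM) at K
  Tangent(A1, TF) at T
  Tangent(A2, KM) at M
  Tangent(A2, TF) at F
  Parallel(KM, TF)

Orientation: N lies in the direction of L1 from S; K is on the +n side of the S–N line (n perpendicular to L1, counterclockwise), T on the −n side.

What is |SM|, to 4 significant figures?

55.11

The slot axis is L1's direction at 68.9°, so u = (cos 68.9°, sin 68.9°) = (0.3600, 0.9330) and n = (−sin 68.9°, cos 68.9°) = (-0.9330, 0.3600). S is at the origin and N lies 54.4 along u from S, so N = 54.4·u = (19.58, 50.75). Tangency of A1 to both parallel lines with radius 8.8 puts K and T at S ± 8.8·n: K = (-8.210, 3.168), T = (8.210, -3.168). Equal radii place M and F the same way about N: M = N + 8.8·n = (11.37, 53.92), F = N − 8.8·n = (27.79, 47.58). Then |SM| = |M − S| = 55.11.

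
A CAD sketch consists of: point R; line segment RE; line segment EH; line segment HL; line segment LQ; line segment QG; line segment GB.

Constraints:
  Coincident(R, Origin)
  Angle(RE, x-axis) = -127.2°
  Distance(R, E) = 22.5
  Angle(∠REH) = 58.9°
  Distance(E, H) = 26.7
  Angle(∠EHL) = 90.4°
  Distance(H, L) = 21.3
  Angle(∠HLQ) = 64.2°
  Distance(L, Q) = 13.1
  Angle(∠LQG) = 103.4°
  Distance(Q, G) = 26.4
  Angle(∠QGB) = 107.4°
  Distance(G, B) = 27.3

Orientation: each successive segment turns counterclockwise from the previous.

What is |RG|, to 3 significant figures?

30.7

R is at the origin; RE runs at -127.2° with length 22.5, so E = (-13.6, -17.9). ∠REH = 58.9° gives EH at -6.10° from the x-axis; with |EH| = 26.7, H = (12.9, -20.8). ∠EHL = 90.4° gives HL at 83.5° from the x-axis; with |HL| = 21.3, L = (15.4, 0.404). ∠HLQ = 64.2° gives LQ at -161° from the x-axis; with |LQ| = 13.1, Q = (2.99, -3.93). ∠LQG = 103.4° gives QG at -84.1° from the x-axis; with |QG| = 26.4, G = (5.71, -30.2). Then |RG| = |G − R| = 30.7.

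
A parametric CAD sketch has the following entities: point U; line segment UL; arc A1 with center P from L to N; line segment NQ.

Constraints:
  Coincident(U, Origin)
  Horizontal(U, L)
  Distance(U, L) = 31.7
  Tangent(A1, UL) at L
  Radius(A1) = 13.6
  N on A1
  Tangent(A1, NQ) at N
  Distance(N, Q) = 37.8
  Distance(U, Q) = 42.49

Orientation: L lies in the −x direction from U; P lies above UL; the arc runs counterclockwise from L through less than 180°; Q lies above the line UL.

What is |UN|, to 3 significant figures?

20.9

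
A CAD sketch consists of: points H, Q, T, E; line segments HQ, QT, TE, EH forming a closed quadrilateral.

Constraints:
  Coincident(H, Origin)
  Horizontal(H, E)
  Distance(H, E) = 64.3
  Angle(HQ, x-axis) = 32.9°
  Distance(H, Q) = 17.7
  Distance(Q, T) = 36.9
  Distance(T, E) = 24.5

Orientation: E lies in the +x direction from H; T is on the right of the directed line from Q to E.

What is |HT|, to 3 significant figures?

45.7

Checks: |QT| = 36.90 ✓; |TE| = 24.50 ✓.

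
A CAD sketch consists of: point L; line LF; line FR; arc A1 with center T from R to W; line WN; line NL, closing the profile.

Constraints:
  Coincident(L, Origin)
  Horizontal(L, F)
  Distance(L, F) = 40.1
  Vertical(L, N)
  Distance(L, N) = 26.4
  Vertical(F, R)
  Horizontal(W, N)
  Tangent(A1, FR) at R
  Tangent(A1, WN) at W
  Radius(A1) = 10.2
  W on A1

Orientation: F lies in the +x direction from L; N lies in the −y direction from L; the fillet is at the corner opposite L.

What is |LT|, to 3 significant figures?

34.0

L is at the origin; L and F share the same y with |LF| = 40.1 and F on the +x side, so F = (40.1, 0.00). LN is vertical with |LN| = 26.4 and N on the −y side, so N = (0.00, -26.4). The virtual corner opposite L is at (40.1, -26.4). A1 meets FR tangentially, so TR is at right angles to FR and the tangent condition forces TW to be normal to WN, with radius 10.2, so the center T sits 10.2 in from both sides at T = (29.9, -16.2). Then |LT| = |T − L| = 34.0.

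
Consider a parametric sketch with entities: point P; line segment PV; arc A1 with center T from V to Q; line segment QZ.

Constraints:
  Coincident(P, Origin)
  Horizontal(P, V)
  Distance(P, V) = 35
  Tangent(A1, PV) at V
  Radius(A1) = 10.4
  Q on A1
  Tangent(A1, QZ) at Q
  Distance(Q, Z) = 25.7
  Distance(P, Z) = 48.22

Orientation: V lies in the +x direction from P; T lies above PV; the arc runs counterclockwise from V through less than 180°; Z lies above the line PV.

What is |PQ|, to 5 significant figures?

46.610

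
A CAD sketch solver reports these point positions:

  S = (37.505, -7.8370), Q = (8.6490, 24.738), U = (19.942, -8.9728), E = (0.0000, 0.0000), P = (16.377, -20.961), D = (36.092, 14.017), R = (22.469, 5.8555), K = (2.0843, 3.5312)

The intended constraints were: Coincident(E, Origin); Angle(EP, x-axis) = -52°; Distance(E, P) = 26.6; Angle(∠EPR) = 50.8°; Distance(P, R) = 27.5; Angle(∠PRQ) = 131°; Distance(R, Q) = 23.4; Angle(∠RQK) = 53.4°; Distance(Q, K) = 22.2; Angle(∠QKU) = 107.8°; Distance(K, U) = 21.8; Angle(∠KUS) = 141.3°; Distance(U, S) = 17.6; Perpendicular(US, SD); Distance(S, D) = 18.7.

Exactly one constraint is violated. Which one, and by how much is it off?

Distance(S, D) = 18.7 — off by 3.20.

E = (0.00, 0.00) ✓; EP at -52.00° ✓; |EP| = 26.60 ✓; ∠EPR = 50.80° ✓; |PR| = 27.50 ✓; ∠PRQ = 131.0° ✓; |RQ| = 23.40 ✓; ∠RQK = 53.40° ✓; |QK| = 22.20 ✓; ∠QKU = 107.8° ✓; |KU| = 21.80 ✓; ∠KUS = 141.3° ✓; |US| = 17.60 ✓; ∠(US, SD) = 90.00° ✓; |SD| = 21.90 ✗.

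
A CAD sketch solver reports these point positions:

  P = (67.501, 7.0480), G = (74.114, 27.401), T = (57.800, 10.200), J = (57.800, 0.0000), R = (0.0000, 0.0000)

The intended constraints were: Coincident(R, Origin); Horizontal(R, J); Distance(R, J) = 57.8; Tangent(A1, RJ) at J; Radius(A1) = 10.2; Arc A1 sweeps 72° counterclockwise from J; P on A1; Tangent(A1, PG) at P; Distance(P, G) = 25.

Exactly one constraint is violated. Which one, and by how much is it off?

Distance(P, G) = 25 — off by 3.60.

R = (0.00, 0.00) ✓; R.y = 0.00, J.y = 0.00 ✓; |RJ| = 57.80 ✓; ∠(TJ, JR) = 90.00° ✓; |TJ| = 10.20 ✓; bearing(T→P) − bearing(T→J) = 72.00° ✓; |TP| = 10.20 ✓; ∠(TP, PG) = 90.00° ✓; |PG| = 21.40 ✗.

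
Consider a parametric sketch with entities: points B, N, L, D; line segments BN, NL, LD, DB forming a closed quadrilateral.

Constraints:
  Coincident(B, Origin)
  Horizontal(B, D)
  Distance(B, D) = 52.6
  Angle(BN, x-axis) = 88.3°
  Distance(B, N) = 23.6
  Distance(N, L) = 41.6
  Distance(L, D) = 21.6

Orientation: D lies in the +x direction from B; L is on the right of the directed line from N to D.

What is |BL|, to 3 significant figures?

31.8

Checks: |NL| = 41.60 ✓; |LD| = 21.60 ✓.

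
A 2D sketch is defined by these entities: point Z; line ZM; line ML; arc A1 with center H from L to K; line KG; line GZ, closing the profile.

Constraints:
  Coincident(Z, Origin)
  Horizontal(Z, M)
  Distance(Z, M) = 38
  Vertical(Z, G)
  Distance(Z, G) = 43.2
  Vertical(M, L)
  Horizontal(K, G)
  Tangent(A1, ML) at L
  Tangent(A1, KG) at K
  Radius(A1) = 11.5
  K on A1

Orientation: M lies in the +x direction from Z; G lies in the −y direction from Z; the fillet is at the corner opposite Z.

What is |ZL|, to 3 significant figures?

49.5

The virtual corner opposite Z is at (38.0, -43.2). Since A1 is tangent to ML there, HL ⟂ ML and A1 meets KG tangentially, so HK is at right angles to KG, with radius 11.5, so the center H sits 11.5 in from both sides at H = (26.5, -31.7). That places the tangent points at L = (38.0, -31.7) on ML and K = (26.5, -43.2) on KG. Then |ZL| = |L − Z| = 49.5.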